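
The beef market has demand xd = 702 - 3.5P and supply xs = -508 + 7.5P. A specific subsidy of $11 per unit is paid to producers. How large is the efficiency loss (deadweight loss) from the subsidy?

Deadweight loss = $144.375

Pre-subsidy: 702 - 3.5P = -508 + 7.5P gives P* = 110, x* = 317.
With the subsidy, sellers receive Ps = Pb + 11 for each unit, where Pb is the price buyers pay.
Supply in terms of Pb becomes xs = -508 + 7.5(Pb + 11) = -425.5 + 7.5Pb. Setting this equal to demand: 702 - 3.5Pb = -425.5 + 7.5Pb, so Pb = 102.5.
Sellers receive Ps = 102.5 + 11 = 113.5; x' = 702 − 3.5·102.5 = 343.25.
The subsidy expands output by 343.25 − 317 = 26.25 past the efficient level; on those units the gap between marginal cost and willingness to pay runs from 0 up to 11.
DWL = ½ × 11 × 26.25 = 144.375.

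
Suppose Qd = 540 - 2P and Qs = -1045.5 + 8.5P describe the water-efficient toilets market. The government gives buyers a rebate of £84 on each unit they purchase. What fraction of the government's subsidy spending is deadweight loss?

Pre-subsidy: 540 - 2P = -1045.5 + 8.5P gives P* = 151, Q* = 238.
With the rebate, buyers effectively pay Pb = Ps − 84, where Ps is the price sellers receive.
Demand in terms of Ps becomes Qd = 540 − 2(Ps − 84) = 708 - 2Ps. Setting this equal to supply: 708 - 2Ps = -1045.5 + 8.5Ps, so Ps = 167.
Buyers pay Pb = 167 − 84 = 83; Q' = -1045.5 + 8.5·167 = 374.
ΔCS = ½(238 + 374)(151 − 83) = 20808; ΔPS = ½(238 + 374)(167 − 151) = 4896.
Government spending = 84 × 374 = 31416.
DWL = ½ × 84 × (374 − 238) = 5712; fraction = 5712 / 31416 = 2/11.

DWL / government spending = 2/11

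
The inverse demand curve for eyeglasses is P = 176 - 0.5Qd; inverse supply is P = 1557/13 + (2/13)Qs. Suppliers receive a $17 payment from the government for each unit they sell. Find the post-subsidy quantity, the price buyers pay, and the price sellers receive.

Q' = 112; buyers pay $120; sellers receive $137

Pre-subsidy: 176 - 0.5Q = 1557/13 + (2/13)Q gives Q* = 86 and P* = 133.
With the subsidy, sellers receive Ps = Pb + 17 for each unit, where Pb is the price buyers pay.
On the curves, Pb = 176 - 0.5Q and Ps = 1557/13 + (2/13)Q; the wedge Ps − Pb = 17 gives 1557/13 + (2/13)Q − (176 - 0.5Q) = 17, so Q' = 112.
Then Pb = 176 − 0.5·112 = 120 and Ps = 1557/13 + (2/13)·112 = 137.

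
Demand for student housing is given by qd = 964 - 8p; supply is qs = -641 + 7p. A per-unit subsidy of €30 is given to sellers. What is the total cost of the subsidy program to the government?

Pre-subsidy: 964 - 8p = -641 + 7p gives p* = 107, q* = 108.
With the subsidy, sellers receive ps = pb + 30 for each unit, where pb is the price buyers pay.
Supply in terms of pb becomes qs = -641 + 7(pb + 30) = -431 + 7pb. Setting this equal to demand: 964 - 8pb = -431 + 7pb, so pb = 93.
Sellers receive ps = 93 + 30 = 123; q' = 964 − 8·93 = 220.
Government outlay = subsidy × quantity = 30 × 220 = 6600.

Government cost = €6600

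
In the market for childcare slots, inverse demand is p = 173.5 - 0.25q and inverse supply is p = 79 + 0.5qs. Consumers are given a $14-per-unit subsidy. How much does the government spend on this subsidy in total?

Government cost = 6076/3

Pre-subsidy: 173.5 - 0.25q = 79 + 0.5q gives q* = 126 and p* = 142.
With the rebate, buyers effectively pay pb = ps − 14, where ps is the price sellers receive.
On the curves, pb = 173.5 - 0.25q and ps = 79 + 0.5q; the wedge ps − pb = 14 gives 79 + 0.5q − (173.5 - 0.25q) = 14, so q' = 434/3.
Then pb = 173.5 − 0.25·(434/3) = 412/3 and ps = 79 + 0.5·(434/3) = 454/3.
Government outlay = subsidy × quantity = 14 × 434/3 = 6076/3.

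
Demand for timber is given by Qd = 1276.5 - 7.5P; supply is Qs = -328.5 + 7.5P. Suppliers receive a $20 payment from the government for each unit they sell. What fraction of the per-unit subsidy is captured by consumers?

Pre-subsidy: 1276.5 - 7.5P = -328.5 + 7.5P gives P* = 107, Q* = 474.
With the subsidy, sellers receive Ps = Pb + 20 for each unit, where Pb is the price buyers pay.
Supply in terms of Pb becomes Qs = -328.5 + 7.5(Pb + 20) = -178.5 + 7.5Pb. Setting this equal to demand: 1276.5 - 7.5Pb = -178.5 + 7.5Pb, so Pb = 97.
Sellers receive Ps = 97 + 20 = 117; Q' = 1276.5 − 7.5·97 = 549.
Buyers' price falls by P* − Pb = 107 − 97 = 10; sellers' price rises by Ps − P* = 117 − 107 = 10.
So consumers capture 10/20 = 0.5 of each unit of subsidy.

Consumer share = 0.5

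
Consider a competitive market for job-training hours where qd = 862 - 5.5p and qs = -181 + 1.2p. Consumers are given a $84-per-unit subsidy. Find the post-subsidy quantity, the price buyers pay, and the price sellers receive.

q' = 5933/67; buyers pay 9422/67; sellers receive 15050/67

Pre-subsidy: 862 - 5.5p = -181 + 1.2p gives p* = 10430/67, q* = 389/67.
With the rebate, buyers effectively pay pb = ps − 84, where ps is the price sellers receive.
Demand in terms of ps becomes qd = 862 − 5.5(ps − 84) = 1324 - 5.5ps. Setting this equal to supply: 1324 - 5.5ps = -181 + 1.2ps, so ps = 15050/67.
Buyers pay pb = 15050/67 − 84 = 9422/67; q' = -181 + 1.2·(15050/67) = 5933/67.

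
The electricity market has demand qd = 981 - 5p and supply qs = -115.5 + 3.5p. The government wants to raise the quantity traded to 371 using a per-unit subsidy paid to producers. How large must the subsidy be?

Required subsidy s = 17 per unit

At q = 371, invert demand for the buyer price: pb = (981 − 371)/5 = 122; invert supply for the seller price: ps = (371 − (-115.5))/3.5 = 139.
The subsidy must fill the gap: s = ps − pb = 139 − 122 = 17.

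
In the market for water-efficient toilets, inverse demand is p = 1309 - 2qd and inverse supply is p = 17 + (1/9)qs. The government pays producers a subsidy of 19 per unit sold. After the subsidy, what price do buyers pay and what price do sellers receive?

Pre-subsidy: 1309 - 2q = 17 + (1/9)q gives q* = 612 and p* = 85.
With the subsidy, sellers receive ps = pb + 19 for each unit, where pb is the price buyers pay.
On the curves, pb = 1309 - 2q and ps = 17 + (1/9)q; the wedge ps − pb = 19 gives 17 + (1/9)q − (1309 - 2q) = 19, so q' = 621.
Then pb = 1309 − 2·621 = 67 and ps = 17 + (1/9)·621 = 86.

Buyers pay 67; sellers receive 86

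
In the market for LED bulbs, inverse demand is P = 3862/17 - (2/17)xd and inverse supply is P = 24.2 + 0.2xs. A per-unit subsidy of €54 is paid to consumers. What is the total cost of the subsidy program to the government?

Pre-subsidy: 3862/17 - (2/17)x = 24.2 + 0.2x gives x* = 639 and P* = 152.
With the rebate, buyers effectively pay Pb = Ps − 54, where Ps is the price sellers receive.
On the curves, Pb = 3862/17 - (2/17)x and Ps = 24.2 + 0.2x; the wedge Ps − Pb = 54 gives 24.2 + 0.2x − (3862/17 - (2/17)x) = 54, so x' = 809.
Then Pb = 3862/17 − (2/17)·809 = 132 and Ps = 24.2 + 0.2·809 = 186.
Government outlay = subsidy × quantity = 54 × 809 = 43686.

Government cost = €43686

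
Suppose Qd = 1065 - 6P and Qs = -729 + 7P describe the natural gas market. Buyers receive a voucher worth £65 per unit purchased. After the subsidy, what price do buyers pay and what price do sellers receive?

Pre-subsidy: 1065 - 6P = -729 + 7P gives P* = 138, Q* = 237.
With the rebate, buyers effectively pay Pb = Ps − 65, where Ps is the price sellers receive.
Demand in terms of Ps becomes Qd = 1065 − 6(Ps − 65) = 1455 - 6Ps. Setting this equal to supply: 1455 - 6Ps = -729 + 7Ps, so Ps = 168.
Buyers pay Pb = 168 − 65 = 103; Q' = -729 + 7·168 = 447.

Buyers pay £103; sellers receive £168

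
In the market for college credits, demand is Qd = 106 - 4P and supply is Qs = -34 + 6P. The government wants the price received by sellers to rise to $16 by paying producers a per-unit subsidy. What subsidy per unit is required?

Required subsidy s = $5 per unit

At a seller price of 16, quantity supplied is -34 + 6·16 = 62.
Buyers absorb 62 only when they pay Pb with 106 − 4·Pb = 62, i.e. Pb = 11.
s = Ps − Pb = 16 − 11 = 5.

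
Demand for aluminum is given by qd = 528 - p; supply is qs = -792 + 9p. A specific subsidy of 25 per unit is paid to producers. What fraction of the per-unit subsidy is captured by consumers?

Consumer share = 0.9

Pre-subsidy: 528 - p = -792 + 9p gives p* = 132, q* = 396.
With the subsidy, sellers receive ps = pb + 25 for each unit, where pb is the price buyers pay.
Supply in terms of pb becomes qs = -792 + 9(pb + 25) = -567 + 9pb. Setting this equal to demand: 528 - pb = -567 + 9pb, so pb = 109.5.
Sellers receive ps = 109.5 + 25 = 134.5; q' = 528 − 1·109.5 = 418.5.
Buyers' price falls by p* − pb = 132 − 109.5 = 22.5; sellers' price rises by ps − p* = 134.5 − 132 = 2.5.
So consumers capture 22.5/25 = 0.9 of each unit of subsidy.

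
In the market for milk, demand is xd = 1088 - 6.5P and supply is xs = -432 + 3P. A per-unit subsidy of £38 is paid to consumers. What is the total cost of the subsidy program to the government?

Pre-subsidy: 1088 - 6.5P = -432 + 3P gives P* = 160, x* = 48.
With the rebate, buyers effectively pay Pb = Ps − 38, where Ps is the price sellers receive.
Demand in terms of Ps becomes xd = 1088 − 6.5(Ps − 38) = 1335 - 6.5Ps. Setting this equal to supply: 1335 - 6.5Ps = -432 + 3Ps, so Ps = 186.
Buyers pay Pb = 186 − 38 = 148; x' = -432 + 3·186 = 126.
Government outlay = subsidy × quantity = 38 × 126 = 4788.

Government cost = £4788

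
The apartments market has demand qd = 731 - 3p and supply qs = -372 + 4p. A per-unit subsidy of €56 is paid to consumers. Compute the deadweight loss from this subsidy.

Pre-subsidy: 731 - 3p = -372 + 4p gives p* = 1103/7, q* = 1808/7.
With the rebate, buyers effectively pay pb = ps − 56, where ps is the price sellers receive.
Demand in terms of ps becomes qd = 731 − 3(ps − 56) = 899 - 3ps. Setting this equal to supply: 899 - 3ps = -372 + 4ps, so ps = 1271/7.
Buyers pay pb = 1271/7 − 56 = 879/7; q' = -372 + 4·(1271/7) = 2480/7.
The subsidy expands output by 2480/7 − 1808/7 = 96 past the efficient level; on those units the gap between marginal cost and willingness to pay runs from 0 up to 56.
DWL = ½ × 56 × 96 = 2688.

Deadweight loss = €2688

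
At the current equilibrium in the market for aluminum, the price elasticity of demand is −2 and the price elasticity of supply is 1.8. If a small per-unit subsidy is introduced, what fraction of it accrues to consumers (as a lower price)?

Consumer share = 9/19

For a small subsidy around the equilibrium, the benefit split depends on the relative slopes, which at a point are proportional to the elasticities.
Buyer share = εs/(εs + |εd|) = 1.8/(1.8 + 2) = 9/19; seller share = |εd|/(εs + |εd|) = 10/19.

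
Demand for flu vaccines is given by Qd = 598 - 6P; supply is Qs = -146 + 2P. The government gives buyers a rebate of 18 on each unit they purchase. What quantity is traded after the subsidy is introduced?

Pre-subsidy: 598 - 6P = -146 + 2P gives P* = 93, Q* = 40.
With the rebate, buyers effectively pay Pb = Ps − 18, where Ps is the price sellers receive.
Demand in terms of Ps becomes Qd = 598 − 6(Ps − 18) = 706 - 6Ps. Setting this equal to supply: 706 - 6Ps = -146 + 2Ps, so Ps = 106.5.
Buyers pay Pb = 106.5 − 18 = 88.5; Q' = -146 + 2·106.5 = 67.

Q' = 67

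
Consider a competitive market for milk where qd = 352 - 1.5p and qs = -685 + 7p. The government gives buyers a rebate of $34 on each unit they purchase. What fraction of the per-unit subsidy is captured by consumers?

Consumer share = 14/17

Pre-subsidy: 352 - 1.5p = -685 + 7p gives p* = 122, q* = 169.
With the rebate, buyers effectively pay pb = ps − 34, where ps is the price sellers receive.
Demand in terms of ps becomes qd = 352 − 1.5(ps − 34) = 403 - 1.5ps. Setting this equal to supply: 403 - 1.5ps = -685 + 7ps, so ps = 128.
Buyers pay pb = 128 − 34 = 94; q' = -685 + 7·128 = 211.
Buyers' price falls by p* − pb = 122 − 94 = 28; sellers' price rises by ps − p* = 128 − 122 = 6.
So consumers capture 28/34 = 14/17 of each unit of subsidy.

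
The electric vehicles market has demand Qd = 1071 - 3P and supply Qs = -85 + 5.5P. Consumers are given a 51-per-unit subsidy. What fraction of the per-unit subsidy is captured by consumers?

Consumer share = 11/17

Pre-subsidy: 1071 - 3P = -85 + 5.5P gives P* = 136, Q* = 663.
With the rebate, buyers effectively pay Pb = Ps − 51, where Ps is the price sellers receive.
Demand in terms of Ps becomes Qd = 1071 − 3(Ps − 51) = 1224 - 3Ps. Setting this equal to supply: 1224 - 3Ps = -85 + 5.5Ps, so Ps = 154.
Buyers pay Pb = 154 − 51 = 103; Q' = -85 + 5.5·154 = 762.
Buyers' price falls by P* − Pb = 136 − 103 = 33; sellers' price rises by Ps − P* = 154 − 136 = 18.
So consumers capture 33/51 = 11/17 of each unit of subsidy.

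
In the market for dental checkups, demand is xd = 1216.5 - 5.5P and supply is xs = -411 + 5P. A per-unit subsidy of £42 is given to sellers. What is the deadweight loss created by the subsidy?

Deadweight loss = £2310

Pre-subsidy: 1216.5 - 5.5P = -411 + 5P gives P* = 155, x* = 364.
With the subsidy, sellers receive Ps = Pb + 42 for each unit, where Pb is the price buyers pay.
Supply in terms of Pb becomes xs = -411 + 5(Pb + 42) = -201 + 5Pb. Setting this equal to demand: 1216.5 - 5.5Pb = -201 + 5Pb, so Pb = 135.
Sellers receive Ps = 135 + 42 = 177; x' = 1216.5 − 5.5·135 = 474.
The subsidy expands output by 474 − 364 = 110 past the efficient level; on those units the gap between marginal cost and willingness to pay runs from 0 up to 42.
DWL = ½ × 42 × 110 = 2310.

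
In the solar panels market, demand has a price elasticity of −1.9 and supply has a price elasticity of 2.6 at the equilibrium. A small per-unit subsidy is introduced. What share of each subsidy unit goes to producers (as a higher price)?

Producer share = 19/45

For a small subsidy around the equilibrium, the benefit split depends on the relative slopes, which at a point are proportional to the elasticities.
Buyer share = εs/(εs + |εd|) = 2.6/(2.6 + 1.9) = 26/45; seller share = |εd|/(εs + |εd|) = 19/45.
So producers capture 19/45 of the subsidy.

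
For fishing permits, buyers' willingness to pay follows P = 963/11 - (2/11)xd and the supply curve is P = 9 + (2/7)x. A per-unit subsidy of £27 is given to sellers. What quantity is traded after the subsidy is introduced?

x' = 225.75

Pre-subsidy: 963/11 - (2/11)x = 9 + (2/7)x gives x* = 168 and P* = 57.
With the subsidy, sellers receive Ps = Pb + 27 for each unit, where Pb is the price buyers pay.
On the curves, Pb = 963/11 - (2/11)x and Ps = 9 + (2/7)x; the wedge Ps − Pb = 27 gives 9 + (2/7)x − (963/11 - (2/11)x) = 27, so x' = 225.75.
Then Pb = 963/11 − (2/11)·225.75 = 46.5 and Ps = 9 + (2/7)·225.75 = 73.5.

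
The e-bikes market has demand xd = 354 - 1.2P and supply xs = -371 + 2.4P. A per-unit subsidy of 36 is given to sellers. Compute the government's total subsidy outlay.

Government cost = 5080.8

Pre-subsidy: 354 - 1.2P = -371 + 2.4P gives P* = 3625/18, x* = 337/3.
With the subsidy, sellers receive Ps = Pb + 36 for each unit, where Pb is the price buyers pay.
Supply in terms of Pb becomes xs = -371 + 2.4(Pb + 36) = -284.6 + 2.4Pb. Setting this equal to demand: 354 - 1.2Pb = -284.6 + 2.4Pb, so Pb = 3193/18.
Sellers receive Ps = 3193/18 + 36 = 3841/18; x' = 354 − 1.2·(3193/18) = 2117/15.
Government outlay = subsidy × quantity = 36 × 2117/15 = 5080.8.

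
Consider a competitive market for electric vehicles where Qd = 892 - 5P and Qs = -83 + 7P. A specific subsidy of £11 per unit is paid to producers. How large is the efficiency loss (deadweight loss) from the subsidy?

Pre-subsidy: 892 - 5P = -83 + 7P gives P* = 81.25, Q* = 485.75.
With the subsidy, sellers receive Ps = Pb + 11 for each unit, where Pb is the price buyers pay.
Supply in terms of Pb becomes Qs = -83 + 7(Pb + 11) = -6 + 7Pb. Setting this equal to demand: 892 - 5Pb = -6 + 7Pb, so Pb = 449/6.
Sellers receive Ps = 449/6 + 11 = 515/6; Q' = 892 − 5·(449/6) = 3107/6.
The subsidy expands output by 3107/6 − 485.75 = 385/12 past the efficient level; on those units the gap between marginal cost and willingness to pay runs from 0 up to 11.
DWL = ½ × 11 × 385/12 = 4235/24.

Deadweight loss = 4235/24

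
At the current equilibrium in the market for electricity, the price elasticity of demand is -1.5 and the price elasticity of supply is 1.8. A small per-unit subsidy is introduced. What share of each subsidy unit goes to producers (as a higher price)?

For a small subsidy around the equilibrium, the benefit split depends on the relative slopes, which at a point are proportional to the elasticities.
Buyer share = εs/(εs + |εd|) = 1.8/(1.8 + 1.5) = 6/11; seller share = |εd|/(εs + |εd|) = 5/11.
So producers capture 5/11 of the subsidy.

Producer share = 5/11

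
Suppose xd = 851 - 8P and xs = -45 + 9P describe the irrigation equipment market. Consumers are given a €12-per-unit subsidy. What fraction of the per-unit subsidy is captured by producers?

Producer share = 8/17

Pre-subsidy: 851 - 8P = -45 + 9P gives P* = 896/17, x* = 7299/17.
With the rebate, buyers effectively pay Pb = Ps − 12, where Ps is the price sellers receive.
Demand in terms of Ps becomes xd = 851 − 8(Ps − 12) = 947 - 8Ps. Setting this equal to supply: 947 - 8Ps = -45 + 9Ps, so Ps = 992/17.
Buyers pay Pb = 992/17 − 12 = 788/17; x' = -45 + 9·(992/17) = 8163/17.
Buyers' price falls by P* − Pb = 896/17 − 788/17 = 108/17; sellers' price rises by Ps − P* = 992/17 − 896/17 = 96/17.
So producers capture (96/17)/12 = 8/17 of each unit of subsidy.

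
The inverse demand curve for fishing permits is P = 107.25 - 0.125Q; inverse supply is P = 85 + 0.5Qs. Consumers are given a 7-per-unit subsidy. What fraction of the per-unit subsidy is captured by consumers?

Pre-subsidy: 107.25 - 0.125Q = 85 + 0.5Q gives Q* = 35.6 and P* = 102.8.
With the rebate, buyers effectively pay Pb = Ps − 7, where Ps is the price sellers receive.
On the curves, Pb = 107.25 - 0.125Q and Ps = 85 + 0.5Q; the wedge Ps − Pb = 7 gives 85 + 0.5Q − (107.25 - 0.125Q) = 7, so Q' = 46.8.
Then Pb = 107.25 − 0.125·46.8 = 101.4 and Ps = 85 + 0.5·46.8 = 108.4.
Buyers' price falls by P* − Pb = 102.8 − 101.4 = 1.4; sellers' price rises by Ps − P* = 108.4 − 102.8 = 5.6.
So consumers capture 1.4/7 = 0.2 of each unit of subsidy.

Consumer share = 0.2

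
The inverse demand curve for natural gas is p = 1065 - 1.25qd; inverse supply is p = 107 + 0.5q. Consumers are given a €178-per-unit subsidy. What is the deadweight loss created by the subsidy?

Pre-subsidy: 1065 - 1.25q = 107 + 0.5q gives q* = 3832/7 and p* = 2665/7.
With the rebate, buyers effectively pay pb = ps − 178, where ps is the price sellers receive.
On the curves, pb = 1065 - 1.25q and ps = 107 + 0.5q; the wedge ps − pb = 178 gives 107 + 0.5q − (1065 - 1.25q) = 178, so q' = 4544/7.
Then pb = 1065 − 1.25·(4544/7) = 1775/7 and ps = 107 + 0.5·(4544/7) = 3021/7.
The subsidy expands output by 4544/7 − 3832/7 = 712/7 past the efficient level; on those units the gap between marginal cost and willingness to pay runs from 0 up to 178.
DWL = ½ × 178 × 712/7 = 63368/7.

Deadweight loss = 63368/7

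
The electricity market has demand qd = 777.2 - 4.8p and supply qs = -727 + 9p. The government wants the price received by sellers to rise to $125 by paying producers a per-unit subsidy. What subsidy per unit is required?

Required subsidy s = $46 per unit

At a seller price of 125, quantity supplied is -727 + 9·125 = 398.
Buyers absorb 398 only when they pay pb with 777.2 − 4.8·pb = 398, i.e. pb = 79.
s = ps − pb = 125 − 79 = 46.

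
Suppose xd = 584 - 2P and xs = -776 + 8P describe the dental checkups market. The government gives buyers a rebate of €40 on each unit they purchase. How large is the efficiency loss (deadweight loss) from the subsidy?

Pre-subsidy: 584 - 2P = -776 + 8P gives P* = 136, x* = 312.
With the rebate, buyers effectively pay Pb = Ps − 40, where Ps is the price sellers receive.
Demand in terms of Ps becomes xd = 584 − 2(Ps − 40) = 664 - 2Ps. Setting this equal to supply: 664 - 2Ps = -776 + 8Ps, so Ps = 144.
Buyers pay Pb = 144 − 40 = 104; x' = -776 + 8·144 = 376.
The subsidy expands output by 376 − 312 = 64 past the efficient level; on those units the gap between marginal cost and willingness to pay runs from 0 up to 40.
DWL = ½ × 40 × 64 = 1280.

Deadweight loss = €1280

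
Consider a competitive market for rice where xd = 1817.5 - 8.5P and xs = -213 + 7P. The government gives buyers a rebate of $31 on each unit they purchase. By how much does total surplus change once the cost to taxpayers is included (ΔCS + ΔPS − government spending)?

Pre-subsidy: 1817.5 - 8.5P = -213 + 7P gives P* = 131, x* = 704.
With the rebate, buyers effectively pay Pb = Ps − 31, where Ps is the price sellers receive.
Demand in terms of Ps becomes xd = 1817.5 − 8.5(Ps − 31) = 2081 - 8.5Ps. Setting this equal to supply: 2081 - 8.5Ps = -213 + 7Ps, so Ps = 148.
Buyers pay Pb = 148 − 31 = 117; x' = -213 + 7·148 = 823.
ΔCS = ½(704 + 823)(131 − 117) = 10689; ΔPS = ½(704 + 823)(148 − 131) = 12979.5.
Government spending = 31 × 823 = 25513.
Net change = 10689 + 12979.5 − 25513 = -1844.5. The loss equals the DWL triangle ½·31·119.

Net change in total surplus = -$1844.5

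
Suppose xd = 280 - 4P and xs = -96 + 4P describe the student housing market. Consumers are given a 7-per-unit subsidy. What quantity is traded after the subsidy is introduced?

Pre-subsidy: 280 - 4P = -96 + 4P gives P* = 47, x* = 92.
With the rebate, buyers effectively pay Pb = Ps − 7, where Ps is the price sellers receive.
Demand in terms of Ps becomes xd = 280 − 4(Ps − 7) = 308 - 4Ps. Setting this equal to supply: 308 - 4Ps = -96 + 4Ps, so Ps = 50.5.
Buyers pay Pb = 50.5 − 7 = 43.5; x' = -96 + 4·50.5 = 106.

x' = 106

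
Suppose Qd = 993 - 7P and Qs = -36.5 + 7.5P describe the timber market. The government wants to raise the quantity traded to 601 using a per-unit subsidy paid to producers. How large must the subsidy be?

Required subsidy s = 29 per unit

At Q = 601, invert demand for the buyer price: Pb = (993 − 601)/7 = 56; invert supply for the seller price: Ps = (601 − (-36.5))/7.5 = 85.
The subsidy must fill the gap: s = Ps − Pb = 85 − 56 = 29.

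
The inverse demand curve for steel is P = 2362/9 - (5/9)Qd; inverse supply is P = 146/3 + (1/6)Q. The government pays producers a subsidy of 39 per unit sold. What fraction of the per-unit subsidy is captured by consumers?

Consumer share = 10/13

Pre-subsidy: 2362/9 - (5/9)Q = 146/3 + (1/6)Q gives Q* = 296 and P* = 98.
With the subsidy, sellers receive Ps = Pb + 39 for each unit, where Pb is the price buyers pay.
On the curves, Pb = 2362/9 - (5/9)Q and Ps = 146/3 + (1/6)Q; the wedge Ps − Pb = 39 gives 146/3 + (1/6)Q − (2362/9 - (5/9)Q) = 39, so Q' = 350.
Then Pb = 2362/9 − (5/9)·350 = 68 and Ps = 146/3 + (1/6)·350 = 107.
Buyers' price falls by P* − Pb = 98 − 68 = 30; sellers' price rises by Ps − P* = 107 − 98 = 9.
So consumers capture 30/39 = 10/13 of each unit of subsidy.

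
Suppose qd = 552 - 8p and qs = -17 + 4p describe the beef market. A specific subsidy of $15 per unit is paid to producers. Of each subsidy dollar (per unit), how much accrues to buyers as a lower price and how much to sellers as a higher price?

Buyers gain $5 per unit; sellers gain $10 per unit

Pre-subsidy: 552 - 8p = -17 + 4p gives p* = 569/12, q* = 518/3.
With the subsidy, sellers receive ps = pb + 15 for each unit, where pb is the price buyers pay.
Supply in terms of pb becomes qs = -17 + 4(pb + 15) = 43 + 4pb. Setting this equal to demand: 552 - 8pb = 43 + 4pb, so pb = 509/12.
Sellers receive ps = 509/12 + 15 = 689/12; q' = 552 − 8·(509/12) = 638/3.
Buyers' price falls by p* − pb = 569/12 − 509/12 = 5; sellers' price rises by ps − p* = 689/12 − 569/12 = 10.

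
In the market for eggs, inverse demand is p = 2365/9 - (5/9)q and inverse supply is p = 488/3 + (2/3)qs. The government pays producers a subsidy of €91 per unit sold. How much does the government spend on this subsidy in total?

Government cost = 156520/11

Pre-subsidy: 2365/9 - (5/9)q = 488/3 + (2/3)q gives q* = 901/11 and p* = 2390/11.
With the subsidy, sellers receive ps = pb + 91 for each unit, where pb is the price buyers pay.
On the curves, pb = 2365/9 - (5/9)q and ps = 488/3 + (2/3)q; the wedge ps − pb = 91 gives 488/3 + (2/3)q − (2365/9 - (5/9)q) = 91, so q' = 1720/11.
Then pb = 2365/9 − (5/9)·(1720/11) = 1935/11 and ps = 488/3 + (2/3)·(1720/11) = 2936/11.
Government outlay = subsidy × quantity = 91 × 1720/11 = 156520/11.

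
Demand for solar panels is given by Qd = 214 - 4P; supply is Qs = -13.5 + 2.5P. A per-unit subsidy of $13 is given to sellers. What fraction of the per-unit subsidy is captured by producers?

Pre-subsidy: 214 - 4P = -13.5 + 2.5P gives P* = 35, Q* = 74.
With the subsidy, sellers receive Ps = Pb + 13 for each unit, where Pb is the price buyers pay.
Supply in terms of Pb becomes Qs = -13.5 + 2.5(Pb + 13) = 19 + 2.5Pb. Setting this equal to demand: 214 - 4Pb = 19 + 2.5Pb, so Pb = 30.
Sellers receive Ps = 30 + 13 = 43; Q' = 214 − 4·30 = 94.
Buyers' price falls by P* − Pb = 35 − 30 = 5; sellers' price rises by Ps − P* = 43 − 35 = 8.
So producers capture 8/13 = 8/13 of each unit of subsidy.

Producer share = 8/13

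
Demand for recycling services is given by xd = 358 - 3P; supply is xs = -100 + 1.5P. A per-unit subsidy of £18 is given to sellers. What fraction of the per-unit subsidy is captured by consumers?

Consumer share = 1/3

Pre-subsidy: 358 - 3P = -100 + 1.5P gives P* = 916/9, x* = 158/3.
With the subsidy, sellers receive Ps = Pb + 18 for each unit, where Pb is the price buyers pay.
Supply in terms of Pb becomes xs = -100 + 1.5(Pb + 18) = -73 + 1.5Pb. Setting this equal to demand: 358 - 3Pb = -73 + 1.5Pb, so Pb = 862/9.
Sellers receive Ps = 862/9 + 18 = 1024/9; x' = 358 − 3·(862/9) = 212/3.
Buyers' price falls by P* − Pb = 916/9 − 862/9 = 6; sellers' price rises by Ps − P* = 1024/9 − 916/9 = 12.
So consumers capture 6/18 = 1/3 of each unit of subsidy.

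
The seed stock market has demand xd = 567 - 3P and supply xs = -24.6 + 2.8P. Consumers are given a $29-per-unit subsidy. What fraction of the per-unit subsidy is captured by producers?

Pre-subsidy: 567 - 3P = -24.6 + 2.8P gives P* = 102, x* = 261.
With the rebate, buyers effectively pay Pb = Ps − 29, where Ps is the price sellers receive.
Demand in terms of Ps becomes xd = 567 − 3(Ps − 29) = 654 - 3Ps. Setting this equal to supply: 654 - 3Ps = -24.6 + 2.8Ps, so Ps = 117.
Buyers pay Pb = 117 − 29 = 88; x' = -24.6 + 2.8·117 = 303.
Buyers' price falls by P* − Pb = 102 − 88 = 14; sellers' price rises by Ps − P* = 117 − 102 = 15.
So producers capture 15/29 = 15/29 of each unit of subsidy.

Producer share = 15/29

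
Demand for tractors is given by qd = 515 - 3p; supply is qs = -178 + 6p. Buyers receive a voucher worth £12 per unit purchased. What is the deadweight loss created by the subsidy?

Deadweight loss = £144

Pre-subsidy: 515 - 3p = -178 + 6p gives p* = 77, q* = 284.
With the rebate, buyers effectively pay pb = ps − 12, where ps is the price sellers receive.
Demand in terms of ps becomes qd = 515 − 3(ps − 12) = 551 - 3ps. Setting this equal to supply: 551 - 3ps = -178 + 6ps, so ps = 81.
Buyers pay pb = 81 − 12 = 69; q' = -178 + 6·81 = 308.
The subsidy expands output by 308 − 284 = 24 past the efficient level; on those units the gap between marginal cost and willingness to pay runs from 0 up to 12.
DWL = ½ × 12 × 24 = 144.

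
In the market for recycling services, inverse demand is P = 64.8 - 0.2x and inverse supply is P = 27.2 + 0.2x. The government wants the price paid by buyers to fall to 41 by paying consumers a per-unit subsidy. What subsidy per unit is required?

At a buyer price of 41, quantity demanded is 324 − 5·41 = 119.
Sellers supply 119 only when they receive Ps = 27.2 + 0.2·119 = 51.
s = Ps − Pb = 51 − 41 = 10.

Required subsidy s = 10 per unit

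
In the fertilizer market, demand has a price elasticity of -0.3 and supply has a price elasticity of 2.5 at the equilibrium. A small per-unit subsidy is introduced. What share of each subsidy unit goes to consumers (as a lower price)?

For a small subsidy around the equilibrium, the benefit split depends on the relative slopes, which at a point are proportional to the elasticities.
Buyer share = εs/(εs + |εd|) = 2.5/(2.5 + 0.3) = 25/28; seller share = |εd|/(εs + |εd|) = 3/28.

Consumer share = 25/28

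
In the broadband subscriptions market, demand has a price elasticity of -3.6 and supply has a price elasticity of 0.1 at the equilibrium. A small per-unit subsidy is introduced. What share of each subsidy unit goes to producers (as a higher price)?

For a small subsidy around the equilibrium, the benefit split depends on the relative slopes, which at a point are proportional to the elasticities.
Buyer share = εs/(εs + |εd|) = 0.1/(0.1 + 3.6) = 1/37; seller share = |εd|/(εs + |εd|) = 36/37.
So producers capture 36/37 of the subsidy.

Producer share = 36/37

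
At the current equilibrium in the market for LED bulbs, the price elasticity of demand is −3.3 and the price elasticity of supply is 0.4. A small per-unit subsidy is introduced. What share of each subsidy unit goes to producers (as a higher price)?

Producer share = 33/37

For a small subsidy around the equilibrium, the benefit split depends on the relative slopes, which at a point are proportional to the elasticities.
Buyer share = εs/(εs + |εd|) = 0.4/(0.4 + 3.3) = 4/37; seller share = |εd|/(εs + |εd|) = 33/37.
So producers capture 33/37 of the subsidy.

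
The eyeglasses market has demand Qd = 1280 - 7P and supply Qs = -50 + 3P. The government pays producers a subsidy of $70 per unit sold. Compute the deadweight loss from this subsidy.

Pre-subsidy: 1280 - 7P = -50 + 3P gives P* = 133, Q* = 349.
With the subsidy, sellers receive Ps = Pb + 70 for each unit, where Pb is the price buyers pay.
Supply in terms of Pb becomes Qs = -50 + 3(Pb + 70) = 160 + 3Pb. Setting this equal to demand: 1280 - 7Pb = 160 + 3Pb, so Pb = 112.
Sellers receive Ps = 112 + 70 = 182; Q' = 1280 − 7·112 = 496.
The subsidy expands output by 496 − 349 = 147 past the efficient level; on those units the gap between marginal cost and willingness to pay runs from 0 up to 70.
DWL = ½ × 70 × 147 = 5145.

Deadweight loss = $5145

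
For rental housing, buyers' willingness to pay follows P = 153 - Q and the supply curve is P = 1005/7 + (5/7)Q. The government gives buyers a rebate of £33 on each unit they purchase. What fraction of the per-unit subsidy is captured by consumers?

Consumer share = 7/12

Pre-subsidy: 153 - Q = 1005/7 + (5/7)Q gives Q* = 5.5 and P* = 147.5.
With the rebate, buyers effectively pay Pb = Ps − 33, where Ps is the price sellers receive.
On the curves, Pb = 153 - Q and Ps = 1005/7 + (5/7)Q; the wedge Ps − Pb = 33 gives 1005/7 + (5/7)Q − (153 - Q) = 33, so Q' = 24.75.
Then Pb = 153 − 1·24.75 = 128.25 and Ps = 1005/7 + (5/7)·24.75 = 161.25.
Buyers' price falls by P* − Pb = 147.5 − 128.25 = 19.25; sellers' price rises by Ps − P* = 161.25 − 147.5 = 13.75.
So consumers capture 19.25/33 = 7/12 of each unit of subsidy.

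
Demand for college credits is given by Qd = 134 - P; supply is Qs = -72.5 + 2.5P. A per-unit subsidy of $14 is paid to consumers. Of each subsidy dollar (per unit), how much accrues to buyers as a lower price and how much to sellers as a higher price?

Pre-subsidy: 134 - P = -72.5 + 2.5P gives P* = 59, Q* = 75.
With the rebate, buyers effectively pay Pb = Ps − 14, where Ps is the price sellers receive.
Demand in terms of Ps becomes Qd = 134 − 1(Ps − 14) = 148 - Ps. Setting this equal to supply: 148 - Ps = -72.5 + 2.5Ps, so Ps = 63.
Buyers pay Pb = 63 − 14 = 49; Q' = -72.5 + 2.5·63 = 85.
Buyers' price falls by P* − Pb = 59 − 49 = 10; sellers' price rises by Ps − P* = 63 − 59 = 4.

Buyers gain $10 per unit; sellers gain $4 per unit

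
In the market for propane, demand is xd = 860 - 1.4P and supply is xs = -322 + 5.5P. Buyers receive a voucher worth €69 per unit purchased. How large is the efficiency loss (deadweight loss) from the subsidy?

Pre-subsidy: 860 - 1.4P = -322 + 5.5P gives P* = 3940/23, x* = 14264/23.
With the rebate, buyers effectively pay Pb = Ps − 69, where Ps is the price sellers receive.
Demand in terms of Ps becomes xd = 860 − 1.4(Ps − 69) = 956.6 - 1.4Ps. Setting this equal to supply: 956.6 - 1.4Ps = -322 + 5.5Ps, so Ps = 4262/23.
Buyers pay Pb = 4262/23 − 69 = 2675/23; x' = -322 + 5.5·(4262/23) = 16035/23.
The subsidy expands output by 16035/23 − 14264/23 = 77 past the efficient level; on those units the gap between marginal cost and willingness to pay runs from 0 up to 69.
DWL = ½ × 69 × 77 = 2656.5.

Deadweight loss = €2656.5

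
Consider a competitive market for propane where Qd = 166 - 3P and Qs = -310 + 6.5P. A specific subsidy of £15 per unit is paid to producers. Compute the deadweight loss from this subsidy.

Pre-subsidy: 166 - 3P = -310 + 6.5P gives P* = 952/19, Q* = 298/19.
With the subsidy, sellers receive Ps = Pb + 15 for each unit, where Pb is the price buyers pay.
Supply in terms of Pb becomes Qs = -310 + 6.5(Pb + 15) = -212.5 + 6.5Pb. Setting this equal to demand: 166 - 3Pb = -212.5 + 6.5Pb, so Pb = 757/19.
Sellers receive Ps = 757/19 + 15 = 1042/19; Q' = 166 − 3·(757/19) = 883/19.
The subsidy expands output by 883/19 − 298/19 = 585/19 past the efficient level; on those units the gap between marginal cost and willingness to pay runs from 0 up to 15.
DWL = ½ × 15 × 585/19 = 8775/38.

Deadweight loss = 8775/38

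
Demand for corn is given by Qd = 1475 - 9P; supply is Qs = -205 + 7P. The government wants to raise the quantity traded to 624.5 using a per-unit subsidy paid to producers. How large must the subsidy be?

Required subsidy s = 24 per unit

At Q = 624.5, invert demand for the buyer price: Pb = (1475 − 624.5)/9 = 94.5; invert supply for the seller price: Ps = (624.5 − (-205))/7 = 118.5.
The subsidy must fill the gap: s = Ps − Pb = 118.5 − 94.5 = 24.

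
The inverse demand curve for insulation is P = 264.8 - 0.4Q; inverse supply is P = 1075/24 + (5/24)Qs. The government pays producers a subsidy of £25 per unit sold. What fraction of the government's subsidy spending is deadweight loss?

DWL / government spending = 1500/29401

Pre-subsidy: 264.8 - 0.4Q = 1075/24 + (5/24)Q gives Q* = 26401/73 and P* = 8770/73.
With the subsidy, sellers receive Ps = Pb + 25 for each unit, where Pb is the price buyers pay.
On the curves, Pb = 264.8 - 0.4Q and Ps = 1075/24 + (5/24)Q; the wedge Ps − Pb = 25 gives 1075/24 + (5/24)Q − (264.8 - 0.4Q) = 25, so Q' = 29401/73.
Then Pb = 264.8 − 0.4·(29401/73) = 7570/73 and Ps = 1075/24 + (5/24)·(29401/73) = 9395/73.
ΔCS = ½(26401/73 + 29401/73)(8770/73 − 7570/73) = 33481200/5329; ΔPS = ½(26401/73 + 29401/73)(9395/73 − 8770/73) = 17438125/5329.
Government spending = 25 × 29401/73 = 735025/73.
DWL = ½ × 25 × (29401/73 − 26401/73) = 37500/73; fraction = (37500/73) / (735025/73) = 1500/29401.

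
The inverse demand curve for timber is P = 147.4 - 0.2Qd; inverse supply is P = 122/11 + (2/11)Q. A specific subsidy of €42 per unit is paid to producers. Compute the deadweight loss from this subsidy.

Deadweight loss = €2310

Pre-subsidy: 147.4 - 0.2Q = 122/11 + (2/11)Q gives Q* = 357 and P* = 76.
With the subsidy, sellers receive Ps = Pb + 42 for each unit, where Pb is the price buyers pay.
On the curves, Pb = 147.4 - 0.2Q and Ps = 122/11 + (2/11)Q; the wedge Ps − Pb = 42 gives 122/11 + (2/11)Q − (147.4 - 0.2Q) = 42, so Q' = 467.
Then Pb = 147.4 − 0.2·467 = 54 and Ps = 122/11 + (2/11)·467 = 96.
The subsidy expands output by 467 − 357 = 110 past the efficient level; on those units the gap between marginal cost and willingness to pay runs from 0 up to 42.
DWL = ½ × 42 × 110 = 2310.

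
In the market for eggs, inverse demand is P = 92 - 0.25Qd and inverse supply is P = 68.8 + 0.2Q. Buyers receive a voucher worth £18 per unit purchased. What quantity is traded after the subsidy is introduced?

Pre-subsidy: 92 - 0.25Q = 68.8 + 0.2Q gives Q* = 464/9 and P* = 712/9.
With the rebate, buyers effectively pay Pb = Ps − 18, where Ps is the price sellers receive.
On the curves, Pb = 92 - 0.25Q and Ps = 68.8 + 0.2Q; the wedge Ps − Pb = 18 gives 68.8 + 0.2Q − (92 - 0.25Q) = 18, so Q' = 824/9.
Then Pb = 92 − 0.25·(824/9) = 622/9 and Ps = 68.8 + 0.2·(824/9) = 784/9.

Q' = 824/9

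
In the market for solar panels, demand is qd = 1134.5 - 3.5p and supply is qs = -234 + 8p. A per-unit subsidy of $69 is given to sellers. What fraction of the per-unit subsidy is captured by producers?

Pre-subsidy: 1134.5 - 3.5p = -234 + 8p gives p* = 119, q* = 718.
With the subsidy, sellers receive ps = pb + 69 for each unit, where pb is the price buyers pay.
Supply in terms of pb becomes qs = -234 + 8(pb + 69) = 318 + 8pb. Setting this equal to demand: 1134.5 - 3.5pb = 318 + 8pb, so pb = 71.
Sellers receive ps = 71 + 69 = 140; q' = 1134.5 − 3.5·71 = 886.
Buyers' price falls by p* − pb = 119 − 71 = 48; sellers' price rises by ps − p* = 140 − 119 = 21.
So producers capture 21/69 = 7/23 of each unit of subsidy.

Producer share = 7/23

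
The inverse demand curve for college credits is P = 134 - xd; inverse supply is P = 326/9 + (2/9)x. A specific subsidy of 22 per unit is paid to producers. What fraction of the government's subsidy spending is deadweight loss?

Pre-subsidy: 134 - x = 326/9 + (2/9)x gives x* = 80 and P* = 54.
With the subsidy, sellers receive Ps = Pb + 22 for each unit, where Pb is the price buyers pay.
On the curves, Pb = 134 - x and Ps = 326/9 + (2/9)x; the wedge Ps − Pb = 22 gives 326/9 + (2/9)x − (134 - x) = 22, so x' = 98.
Then Pb = 134 − 1·98 = 36 and Ps = 326/9 + (2/9)·98 = 58.
ΔCS = ½(80 + 98)(54 − 36) = 1602; ΔPS = ½(80 + 98)(58 − 54) = 356.
Government spending = 22 × 98 = 2156.
DWL = ½ × 22 × (98 − 80) = 198; fraction = 198 / 2156 = 9/98.

DWL / government spending = 9/98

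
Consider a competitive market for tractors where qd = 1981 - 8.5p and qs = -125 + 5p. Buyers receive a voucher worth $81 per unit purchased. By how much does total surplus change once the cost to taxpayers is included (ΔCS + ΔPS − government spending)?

Net change in total surplus = -$10327.5

Pre-subsidy: 1981 - 8.5p = -125 + 5p gives p* = 156, q* = 655.
With the rebate, buyers effectively pay pb = ps − 81, where ps is the price sellers receive.
Demand in terms of ps becomes qd = 1981 − 8.5(ps − 81) = 2669.5 - 8.5ps. Setting this equal to supply: 2669.5 - 8.5ps = -125 + 5ps, so ps = 207.
Buyers pay pb = 207 − 81 = 126; q' = -125 + 5·207 = 910.
ΔCS = ½(655 + 910)(156 − 126) = 23475; ΔPS = ½(655 + 910)(207 − 156) = 39907.5.
Government spending = 81 × 910 = 73710.
Net change = 23475 + 39907.5 − 73710 = -10327.5. The loss equals the DWL triangle ½·81·255.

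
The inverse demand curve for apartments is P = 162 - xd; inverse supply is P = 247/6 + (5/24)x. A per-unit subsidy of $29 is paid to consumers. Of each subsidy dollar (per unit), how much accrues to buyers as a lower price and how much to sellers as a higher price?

Pre-subsidy: 162 - x = 247/6 + (5/24)x gives x* = 100 and P* = 62.
With the rebate, buyers effectively pay Pb = Ps − 29, where Ps is the price sellers receive.
On the curves, Pb = 162 - x and Ps = 247/6 + (5/24)x; the wedge Ps − Pb = 29 gives 247/6 + (5/24)x − (162 - x) = 29, so x' = 124.
Then Pb = 162 − 1·124 = 38 and Ps = 247/6 + (5/24)·124 = 67.
Buyers' price falls by P* − Pb = 62 − 38 = 24; sellers' price rises by Ps − P* = 67 − 62 = 5.

Buyers gain $24 per unit; sellers gain $5 per unit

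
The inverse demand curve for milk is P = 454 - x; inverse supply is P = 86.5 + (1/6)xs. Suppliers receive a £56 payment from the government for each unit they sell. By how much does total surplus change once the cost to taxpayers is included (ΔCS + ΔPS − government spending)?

Pre-subsidy: 454 - x = 86.5 + (1/6)x gives x* = 315 and P* = 139.
With the subsidy, sellers receive Ps = Pb + 56 for each unit, where Pb is the price buyers pay.
On the curves, Pb = 454 - x and Ps = 86.5 + (1/6)x; the wedge Ps − Pb = 56 gives 86.5 + (1/6)x − (454 - x) = 56, so x' = 363.
Then Pb = 454 − 1·363 = 91 and Ps = 86.5 + (1/6)·363 = 147.
ΔCS = ½(315 + 363)(139 − 91) = 16272; ΔPS = ½(315 + 363)(147 − 139) = 2712.
Government spending = 56 × 363 = 20328.
Net change = 16272 + 2712 − 20328 = -1344. The loss equals the DWL triangle ½·56·48.

Net change in total surplus = -£1344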